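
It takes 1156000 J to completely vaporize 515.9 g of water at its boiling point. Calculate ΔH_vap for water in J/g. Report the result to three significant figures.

ΔH_vap = q / m = 1156000 / 515.9 = 2240 J/g

ΔH_vap = 2240 J/g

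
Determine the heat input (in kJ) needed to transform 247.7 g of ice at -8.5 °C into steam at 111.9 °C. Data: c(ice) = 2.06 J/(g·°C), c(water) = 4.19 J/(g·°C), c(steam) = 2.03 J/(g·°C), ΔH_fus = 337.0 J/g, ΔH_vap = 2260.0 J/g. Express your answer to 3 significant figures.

q = 757 kJ

q1 (heat ice -8.5→0.0 °C): 247.7 × 2.06 × 8.5 = 4337 J
q2 (melt at 0 °C): 247.7 × 337.0 = 83475 J
q3 (heat water 0.0→100.0 °C): 247.7 × 4.19 × 100.0 = 103786 J
q4 (vaporize at 100 °C): 247.7 × 2260.0 = 559802 J
q5 (heat steam 100.0→111.9 °C): 247.7 × 2.03 × 11.9 = 5984 J
Total: 4337 + 83475 + 103786 + 559802 + 5984 = 757384 J = 757 kJ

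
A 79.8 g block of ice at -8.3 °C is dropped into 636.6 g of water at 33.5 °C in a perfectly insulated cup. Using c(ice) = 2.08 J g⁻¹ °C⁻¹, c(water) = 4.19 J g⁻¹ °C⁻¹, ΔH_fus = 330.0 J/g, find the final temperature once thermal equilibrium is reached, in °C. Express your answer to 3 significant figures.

T_f = 20.5 °C

Heat to bring ice to 0 °C and melt it: q₁ = 79.8×2.08×8.3 + 79.8×330.0 = 27712 J
Heat the water can supply cooling to 0 °C: 636.6×4.19×33.5 = 89356.4 J > q₁, so all ice melts.
Energy balance: 636.6×4.19×(33.5 − T) = 27712 + 79.8×4.19×(T − 0)
2667.354(33.5 − T) = 27712 + 334.362 T
89356.4 − 27712 = 3001.716 T
T = 61644.4 / 3001.716 = 20.54 °C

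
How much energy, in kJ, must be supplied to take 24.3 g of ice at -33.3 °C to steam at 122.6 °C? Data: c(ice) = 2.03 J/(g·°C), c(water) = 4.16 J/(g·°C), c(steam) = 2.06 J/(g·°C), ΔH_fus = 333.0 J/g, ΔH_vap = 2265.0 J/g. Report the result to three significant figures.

q1 (heat ice -33.3→0.0 °C): 24.3 × 2.03 × 33.3 = 1643 J
q2 (melt at 0 °C): 24.3 × 333.0 = 8092 J
q3 (heat water 0.0→100.0 °C): 24.3 × 4.16 × 100.0 = 10109 J
q4 (vaporize at 100 °C): 24.3 × 2265.0 = 55040 J
q5 (heat steam 100.0→122.6 °C): 24.3 × 2.06 × 22.6 = 1131 J
Total: 1643 + 8092 + 10109 + 55040 + 1131 = 76015 J = 76.0 kJ

q = 76.0 kJ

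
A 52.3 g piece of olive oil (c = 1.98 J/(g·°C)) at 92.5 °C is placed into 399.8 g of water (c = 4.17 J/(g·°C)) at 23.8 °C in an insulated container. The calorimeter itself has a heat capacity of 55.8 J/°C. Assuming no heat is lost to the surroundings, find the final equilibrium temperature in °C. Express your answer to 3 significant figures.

T_f = 27.7 °C

Heat lost by olive oil = heat gained by water + calorimeter.
(52.3)(1.98)(92.5 − T) = [(399.8)(4.17) + 55.8](T − 23.8)
103.554 (92.5 − T) = 1722.966 (T − 23.8)
9578.7 − 103.554 T = 1722.966 T − 41007
50585.7 = 1826.520 T
T = 27.70 °C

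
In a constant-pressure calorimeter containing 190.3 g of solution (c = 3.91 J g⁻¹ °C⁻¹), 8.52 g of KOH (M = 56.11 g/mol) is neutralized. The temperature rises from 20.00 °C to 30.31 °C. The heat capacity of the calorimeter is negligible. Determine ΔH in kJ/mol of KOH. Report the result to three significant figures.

ΔH = -50.5 kJ/mol

|ΔT| = |30.31 − 20.00| = 10.31 °C
|q_surr| = (190.3 × 3.91) × 10.31 = 744.073 × 10.31 = 7671 J
n(KOH) = 8.52 / 56.11 = 0.1518 mol
Temperature rose, so q_rxn = −|q_surr| = -7.671 kJ
ΔH = q_rxn / n = -50.53 kJ/mol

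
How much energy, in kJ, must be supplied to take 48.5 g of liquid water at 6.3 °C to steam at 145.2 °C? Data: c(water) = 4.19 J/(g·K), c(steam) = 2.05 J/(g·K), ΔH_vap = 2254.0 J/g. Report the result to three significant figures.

q1 (heat water 6.3→100.0 °C): 48.5 × 4.19 × 93.7 = 19041 J
q2 (vaporize at 100 °C): 48.5 × 2254.0 = 109319 J
q3 (heat steam 100.0→145.2 °C): 48.5 × 2.05 × 45.2 = 4494 J
Total: 19041 + 109319 + 4494 = 132854 J = 133 kJ

q = 133 kJ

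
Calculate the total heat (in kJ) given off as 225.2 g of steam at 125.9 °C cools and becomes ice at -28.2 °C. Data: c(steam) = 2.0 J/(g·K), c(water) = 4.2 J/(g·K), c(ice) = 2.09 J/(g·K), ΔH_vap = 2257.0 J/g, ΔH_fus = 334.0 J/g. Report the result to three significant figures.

q1 (cool steam 125.9→100 °C): 225.2 × 2.0 × 25.9 = 11665 J
q2 (condense at 100 °C): 225.2 × 2257.0 = 508276 J
q3 (cool water 100→0 °C): 225.2 × 4.2 × 100.0 = 94584 J
q4 (freeze at 0 °C): 225.2 × 334.0 = 75217 J
q5 (cool ice 0→-28.2 °C): 225.2 × 2.09 × 28.2 = 13273 J
Total: 11665 + 508276 + 94584 + 75217 + 13273 = 703015 J = 703 kJ

q = 703 kJ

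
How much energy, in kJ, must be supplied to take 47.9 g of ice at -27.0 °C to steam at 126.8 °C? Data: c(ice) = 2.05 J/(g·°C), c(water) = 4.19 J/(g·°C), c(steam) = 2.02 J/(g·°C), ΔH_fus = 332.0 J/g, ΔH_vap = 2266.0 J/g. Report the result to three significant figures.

q1 (heat ice -27.0→0.0 °C): 47.9 × 2.05 × 27.0 = 2651 J
q2 (melt at 0 °C): 47.9 × 332.0 = 15903 J
q3 (heat water 0.0→100.0 °C): 47.9 × 4.19 × 100.0 = 20070 J
q4 (vaporize at 100 °C): 47.9 × 2266.0 = 108541 J
q5 (heat steam 100.0→126.8 °C): 47.9 × 2.02 × 26.8 = 2593 J
Total: 2651 + 15903 + 20070 + 108541 + 2593 = 149758 J = 150 kJ

q = 150 kJ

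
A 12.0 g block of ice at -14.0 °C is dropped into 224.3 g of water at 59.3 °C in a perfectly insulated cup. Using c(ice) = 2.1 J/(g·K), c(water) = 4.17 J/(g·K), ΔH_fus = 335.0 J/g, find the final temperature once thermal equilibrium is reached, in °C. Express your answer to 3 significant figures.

T_f = 51.9 °C

Heat to bring ice to 0 °C and melt it: q₁ = 12.0×2.1×14.0 + 12.0×335.0 = 4372.8 J
Heat the water can supply cooling to 0 °C: 224.3×4.17×59.3 = 55465.1 J > q₁, so all ice melts.
Energy balance: 224.3×4.17×(59.3 − T) = 4372.8 + 12.0×4.17×(T − 0)
935.331(59.3 − T) = 4372.8 + 50.04 T
55465.1 − 4372.8 = 985.371 T
T = 51092.3 / 985.371 = 51.85 °C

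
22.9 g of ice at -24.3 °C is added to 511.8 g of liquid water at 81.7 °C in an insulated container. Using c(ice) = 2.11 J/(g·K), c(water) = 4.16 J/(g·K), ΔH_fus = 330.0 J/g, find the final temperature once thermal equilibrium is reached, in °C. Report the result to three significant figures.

Heat to bring ice to 0 °C and melt it: q₁ = 22.9×2.11×24.3 + 22.9×330.0 = 8731.2 J
Heat the water can supply cooling to 0 °C: 511.8×4.16×81.7 = 173946 J > q₁, so all ice melts.
Energy balance: 511.8×4.16×(81.7 − T) = 8731.2 + 22.9×4.16×(T − 0)
2129.088(81.7 − T) = 8731.2 + 95.264 T
173946 − 8731.2 = 2224.352 T
T = 165214.8 / 2224.352 = 74.28 °C

T_f = 74.3 °C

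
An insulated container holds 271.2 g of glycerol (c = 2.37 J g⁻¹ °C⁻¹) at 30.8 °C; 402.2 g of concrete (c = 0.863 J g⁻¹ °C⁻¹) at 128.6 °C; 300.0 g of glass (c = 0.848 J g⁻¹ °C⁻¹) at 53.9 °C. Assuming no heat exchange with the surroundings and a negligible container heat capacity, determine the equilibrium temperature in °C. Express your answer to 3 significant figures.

T_f = 62.8 °C

Σ mᵢcᵢ(T − Tᵢ) = 0  ⇒  T = Σ mᵢcᵢTᵢ / Σ mᵢcᵢ
Σ mᵢcᵢ = 271.2×2.37 + 402.2×0.863 + 300.0×0.848 = 1244.2426
Σ mᵢcᵢTᵢ = 642.744×30.8 + 347.0986×128.6 + 254.4×53.9 = 78146
T = 78146 / 1244.2426 = 62.81 °C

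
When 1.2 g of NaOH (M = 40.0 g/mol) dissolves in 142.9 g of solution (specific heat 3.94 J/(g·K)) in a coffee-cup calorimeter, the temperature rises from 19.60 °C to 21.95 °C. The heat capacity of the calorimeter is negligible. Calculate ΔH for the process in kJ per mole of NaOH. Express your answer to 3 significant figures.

ΔH = -44.1 kJ/mol

|ΔT| = |21.95 − 19.60| = 2.35 °C
|q_surr| = (142.9 × 3.94) × 2.35 = 563.026 × 2.35 = 1323 J
n(NaOH) = 1.2 / 40.0 = 0.03000 mol
Temperature rose, so q_rxn = −|q_surr| = -1.323 kJ
ΔH = q_rxn / n = -44.10 kJ/mol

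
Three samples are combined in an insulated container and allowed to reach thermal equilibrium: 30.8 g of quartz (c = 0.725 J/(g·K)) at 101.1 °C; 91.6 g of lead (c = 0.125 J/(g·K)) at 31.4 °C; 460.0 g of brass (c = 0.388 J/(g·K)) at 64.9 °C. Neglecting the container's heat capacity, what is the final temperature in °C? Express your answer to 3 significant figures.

T_f = 66.9 °C

Σ mᵢcᵢ(T − Tᵢ) = 0  ⇒  T = Σ mᵢcᵢTᵢ / Σ mᵢcᵢ
Σ mᵢcᵢ = 30.8×0.725 + 91.6×0.125 + 460.0×0.388 = 212.26
Σ mᵢcᵢTᵢ = 22.33×101.1 + 11.45×31.4 + 178.48×64.9 = 14200
T = 14200 / 212.26 = 66.90 °C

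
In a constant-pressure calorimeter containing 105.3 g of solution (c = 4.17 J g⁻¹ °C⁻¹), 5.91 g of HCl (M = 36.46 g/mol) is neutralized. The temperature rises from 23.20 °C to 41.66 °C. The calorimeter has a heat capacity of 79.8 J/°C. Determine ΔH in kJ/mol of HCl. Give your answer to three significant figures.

ΔH = -59.1 kJ/mol

|ΔT| = |41.66 − 23.20| = 18.46 °C
|q_surr| = (105.3 × 4.17 + 79.8) × 18.46 = 518.901 × 18.46 = 9579 J
n(HCl) = 5.91 / 36.46 = 0.1621 mol
Temperature rose, so q_rxn = −|q_surr| = -9.579 kJ
ΔH = q_rxn / n = -59.09 kJ/mol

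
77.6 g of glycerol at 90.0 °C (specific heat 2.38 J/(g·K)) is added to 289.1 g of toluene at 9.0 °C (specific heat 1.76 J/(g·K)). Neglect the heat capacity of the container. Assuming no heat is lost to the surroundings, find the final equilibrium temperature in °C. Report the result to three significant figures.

Heat lost by glycerol = heat gained by toluene.
(77.6)(2.38)(90.0 − T) = (289.1)(1.76)(T − 9.0)
184.688 (90.0 − T) = 508.816 (T − 9.0)
16622 − 184.688 T = 508.816 T − 4579.3
21201.3 = 693.504 T
T = 30.57 °C

T_f = 30.6 °C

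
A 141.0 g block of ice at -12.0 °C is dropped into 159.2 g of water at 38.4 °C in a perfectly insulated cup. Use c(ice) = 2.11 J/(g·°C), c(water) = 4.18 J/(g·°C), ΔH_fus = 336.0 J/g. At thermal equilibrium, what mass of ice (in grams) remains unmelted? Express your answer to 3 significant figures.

m_ice remaining = 75.6 g

Heat to warm all ice to 0 °C: 141.0×2.11×12.0 = 3570.1 J
Heat released by water cooling to 0 °C: 159.2×4.18×38.4 = 25554 J
25554 J < 3570.1 + 141.0×336.0 = 50946.1 J, so not all ice melts; final T = 0 °C.
Heat left for melting: 25554 − 3570.1 = 21983.9 J
Mass melted = 21983.9 / 336.0 = 65.43 g
Ice remaining = 141.0 − 65.43 = 75.57 g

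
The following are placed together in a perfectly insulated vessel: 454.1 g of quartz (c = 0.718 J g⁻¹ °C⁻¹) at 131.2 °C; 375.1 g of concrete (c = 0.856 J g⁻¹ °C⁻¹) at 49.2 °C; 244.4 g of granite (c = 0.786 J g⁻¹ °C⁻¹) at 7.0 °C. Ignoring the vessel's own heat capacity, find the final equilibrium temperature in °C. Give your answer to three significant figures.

Σ mᵢcᵢ(T − Tᵢ) = 0  ⇒  T = Σ mᵢcᵢTᵢ / Σ mᵢcᵢ
Σ mᵢcᵢ = 454.1×0.718 + 375.1×0.856 + 244.4×0.786 = 839.2278
Σ mᵢcᵢTᵢ = 326.0438×131.2 + 321.0856×49.2 + 192.0984×7.0 = 59919
T = 59919 / 839.2278 = 71.40 °C

T_f = 71.4 °C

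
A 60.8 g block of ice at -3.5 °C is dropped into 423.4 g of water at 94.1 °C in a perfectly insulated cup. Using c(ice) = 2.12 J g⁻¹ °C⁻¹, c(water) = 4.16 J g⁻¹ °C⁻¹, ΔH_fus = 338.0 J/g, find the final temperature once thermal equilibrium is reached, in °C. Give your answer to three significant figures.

T_f = 71.9 °C

Heat to bring ice to 0 °C and melt it: q₁ = 60.8×2.12×3.5 + 60.8×338.0 = 21002 J
Heat the water can supply cooling to 0 °C: 423.4×4.16×94.1 = 165742 J > q₁, so all ice melts.
Energy balance: 423.4×4.16×(94.1 − T) = 21002 + 60.8×4.16×(T − 0)
1761.344(94.1 − T) = 21002 + 252.928 T
165742 − 21002 = 2014.272 T
T = 144740 / 2014.272 = 71.86 °C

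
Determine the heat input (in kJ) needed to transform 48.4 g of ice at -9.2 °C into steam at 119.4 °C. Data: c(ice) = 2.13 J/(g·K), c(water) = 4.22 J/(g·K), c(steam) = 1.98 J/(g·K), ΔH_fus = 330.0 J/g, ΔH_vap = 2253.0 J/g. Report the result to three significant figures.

q = 148 kJ

q1 (heat ice -9.2→0.0 °C): 48.4 × 2.13 × 9.2 = 948 J
q2 (melt at 0 °C): 48.4 × 330.0 = 15972 J
q3 (heat water 0.0→100.0 °C): 48.4 × 4.22 × 100.0 = 20425 J
q4 (vaporize at 100 °C): 48.4 × 2253.0 = 109045 J
q5 (heat steam 100.0→119.4 °C): 48.4 × 1.98 × 19.4 = 1859 J
Total: 948 + 15972 + 20425 + 109045 + 1859 = 148249 J = 148 kJ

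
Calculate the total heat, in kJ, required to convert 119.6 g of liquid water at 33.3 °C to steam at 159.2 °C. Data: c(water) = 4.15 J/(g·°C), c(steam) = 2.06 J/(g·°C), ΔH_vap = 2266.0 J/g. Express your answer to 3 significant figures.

q1 (heat water 33.3→100.0 °C): 119.6 × 4.15 × 66.7 = 33106 J
q2 (vaporize at 100 °C): 119.6 × 2266.0 = 271014 J
q3 (heat steam 100.0→159.2 °C): 119.6 × 2.06 × 59.2 = 14585 J
Total: 33106 + 271014 + 14585 = 318705 J = 319 kJ

q = 319 kJ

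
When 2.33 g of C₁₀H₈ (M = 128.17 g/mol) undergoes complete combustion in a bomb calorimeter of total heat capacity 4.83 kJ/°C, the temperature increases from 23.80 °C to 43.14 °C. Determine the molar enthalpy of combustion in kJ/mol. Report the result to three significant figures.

ΔH = -5140 kJ/mol

ΔT = 43.14 − 23.80 = 19.34 °C
q_cal = C_cal × ΔT = 4.83 × 19.34 = 93.4122 kJ
n = 2.33 / 128.17 = 0.01818 mol
q_rxn = −q_cal = -93.4122 kJ
ΔH = -93.4122 / 0.01818 = -5138 kJ/mol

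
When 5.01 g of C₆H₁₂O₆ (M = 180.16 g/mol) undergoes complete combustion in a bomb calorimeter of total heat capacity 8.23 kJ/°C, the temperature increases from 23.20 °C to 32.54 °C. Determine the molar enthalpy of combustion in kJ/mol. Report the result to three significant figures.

ΔT = 32.54 − 23.20 = 9.34 °C
q_cal = C_cal × ΔT = 8.23 × 9.34 = 76.8682 kJ
n = 5.01 / 180.16 = 0.02781 mol
q_rxn = −q_cal = -76.8682 kJ
ΔH = -76.8682 / 0.02781 = -2764 kJ/mol

ΔH = -2760 kJ/mol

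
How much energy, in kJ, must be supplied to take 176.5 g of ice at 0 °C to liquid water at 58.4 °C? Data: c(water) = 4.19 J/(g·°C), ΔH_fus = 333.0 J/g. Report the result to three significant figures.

q1 (melt at 0 °C): 176.5 × 333.0 = 58775 J
q2 (heat water 0.0→58.4 °C): 176.5 × 4.19 × 58.4 = 43189 J
Total: 58775 + 43189 = 101964 J = 102 kJ

q = 102 kJ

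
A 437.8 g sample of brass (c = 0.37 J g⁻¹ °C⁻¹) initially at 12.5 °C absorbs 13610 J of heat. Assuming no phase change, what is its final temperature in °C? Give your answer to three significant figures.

ΔT = q / (m c) = 13610 / (437.8 × 0.37) = 84.02 °C
T_f = 12.5 + 84.02 = 96.52 °C

T_f = 96.5 °C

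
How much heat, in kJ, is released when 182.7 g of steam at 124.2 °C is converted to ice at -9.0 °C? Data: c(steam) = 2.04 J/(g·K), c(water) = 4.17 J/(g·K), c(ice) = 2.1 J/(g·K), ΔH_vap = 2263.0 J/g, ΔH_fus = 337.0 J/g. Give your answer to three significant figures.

q1 (cool steam 124.2→100 °C): 182.7 × 2.04 × 24.2 = 9020 J
q2 (condense at 100 °C): 182.7 × 2263.0 = 413450 J
q3 (cool water 100→0 °C): 182.7 × 4.17 × 100.0 = 76186 J
q4 (freeze at 0 °C): 182.7 × 337.0 = 61570 J
q5 (cool ice 0→-9.0 °C): 182.7 × 2.1 × 9.0 = 3453 J
Total: 9020 + 413450 + 76186 + 61570 + 3453 = 563679 J = 564 kJ

q = 564 kJ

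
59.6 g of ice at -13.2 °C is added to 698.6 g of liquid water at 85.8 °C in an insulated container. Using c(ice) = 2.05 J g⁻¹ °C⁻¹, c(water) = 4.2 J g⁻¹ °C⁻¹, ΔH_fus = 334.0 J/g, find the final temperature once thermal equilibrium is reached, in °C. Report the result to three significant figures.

Heat to bring ice to 0 °C and melt it: q₁ = 59.6×2.05×13.2 + 59.6×334.0 = 21519 J
Heat the water can supply cooling to 0 °C: 698.6×4.2×85.8 = 251747 J > q₁, so all ice melts.
Energy balance: 698.6×4.2×(85.8 − T) = 21519 + 59.6×4.2×(T − 0)
2934.12(85.8 − T) = 21519 + 250.32 T
251747 − 21519 = 3184.44 T
T = 230228 / 3184.44 = 72.30 °C

T_f = 72.3 °C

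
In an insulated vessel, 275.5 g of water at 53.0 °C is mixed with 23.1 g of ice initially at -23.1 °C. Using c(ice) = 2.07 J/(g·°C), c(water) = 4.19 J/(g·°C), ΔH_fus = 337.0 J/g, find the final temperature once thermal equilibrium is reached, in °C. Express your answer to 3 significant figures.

T_f = 41.8 °C

Heat to bring ice to 0 °C and melt it: q₁ = 23.1×2.07×23.1 + 23.1×337.0 = 8889.3 J
Heat the water can supply cooling to 0 °C: 275.5×4.19×53.0 = 61180.3 J > q₁, so all ice melts.
Energy balance: 275.5×4.19×(53.0 − T) = 8889.3 + 23.1×4.19×(T − 0)
1154.345(53.0 − T) = 8889.3 + 96.789 T
61180.3 − 8889.3 = 1251.134 T
T = 52291.0 / 1251.134 = 41.79 °C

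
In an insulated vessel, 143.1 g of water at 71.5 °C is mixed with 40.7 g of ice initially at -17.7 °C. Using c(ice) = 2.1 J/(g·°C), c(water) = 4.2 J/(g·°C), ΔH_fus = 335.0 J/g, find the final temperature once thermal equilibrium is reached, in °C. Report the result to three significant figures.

T_f = 36.0 °C

Heat to bring ice to 0 °C and melt it: q₁ = 40.7×2.1×17.7 + 40.7×335.0 = 15147 J
Heat the water can supply cooling to 0 °C: 143.1×4.2×71.5 = 42972.9 J > q₁, so all ice melts.
Energy balance: 143.1×4.2×(71.5 − T) = 15147 + 40.7×4.2×(T − 0)
601.02(71.5 − T) = 15147 + 170.94 T
42972.9 − 15147 = 771.96 T
T = 27825.9 / 771.96 = 36.046 °C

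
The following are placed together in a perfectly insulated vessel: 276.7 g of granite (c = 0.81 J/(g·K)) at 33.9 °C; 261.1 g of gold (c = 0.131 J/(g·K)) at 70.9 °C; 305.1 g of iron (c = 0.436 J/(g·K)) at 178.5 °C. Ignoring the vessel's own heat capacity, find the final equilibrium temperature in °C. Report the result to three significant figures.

T_f = 86.3 °C

Σ mᵢcᵢ(T − Tᵢ) = 0  ⇒  T = Σ mᵢcᵢTᵢ / Σ mᵢcᵢ
Σ mᵢcᵢ = 276.7×0.81 + 261.1×0.131 + 305.1×0.436 = 391.3547
Σ mᵢcᵢTᵢ = 224.127×33.9 + 34.2041×70.9 + 133.0236×178.5 = 33768
T = 33768 / 391.3547 = 86.28 °C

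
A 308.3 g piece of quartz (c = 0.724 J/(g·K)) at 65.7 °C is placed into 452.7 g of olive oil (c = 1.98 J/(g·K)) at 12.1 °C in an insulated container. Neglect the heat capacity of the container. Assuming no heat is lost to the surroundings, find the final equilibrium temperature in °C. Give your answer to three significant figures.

Heat lost by quartz = heat gained by olive oil.
(308.3)(0.724)(65.7 − T) = (452.7)(1.98)(T − 12.1)
223.2092 (65.7 − T) = 896.346 (T − 12.1)
14665 − 223.2092 T = 896.346 T − 10846
25511 = 1119.5552 T
T = 22.79 °C

T_f = 22.8 °C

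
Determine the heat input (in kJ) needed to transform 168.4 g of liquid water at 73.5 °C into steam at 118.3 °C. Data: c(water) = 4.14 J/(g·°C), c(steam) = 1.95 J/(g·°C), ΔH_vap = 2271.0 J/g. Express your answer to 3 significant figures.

q = 407 kJ

q1 (heat water 73.5→100.0 °C): 168.4 × 4.14 × 26.5 = 18475 J
q2 (vaporize at 100 °C): 168.4 × 2271.0 = 382436 J
q3 (heat steam 100.0→118.3 °C): 168.4 × 1.95 × 18.3 = 6009 J
Total: 18475 + 382436 + 6009 = 406920 J = 407 kJ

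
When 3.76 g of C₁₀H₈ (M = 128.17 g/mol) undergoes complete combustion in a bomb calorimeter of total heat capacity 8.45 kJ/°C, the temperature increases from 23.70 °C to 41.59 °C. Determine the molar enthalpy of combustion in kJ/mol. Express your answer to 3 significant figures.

ΔT = 41.59 − 23.70 = 17.89 °C
q_cal = C_cal × ΔT = 8.45 × 17.89 = 151.1705 kJ
n = 3.76 / 128.17 = 0.02934 mol
q_rxn = −q_cal = -151.1705 kJ
ΔH = -151.1705 / 0.02934 = -5152 kJ/mol

ΔH = -5150 kJ/mol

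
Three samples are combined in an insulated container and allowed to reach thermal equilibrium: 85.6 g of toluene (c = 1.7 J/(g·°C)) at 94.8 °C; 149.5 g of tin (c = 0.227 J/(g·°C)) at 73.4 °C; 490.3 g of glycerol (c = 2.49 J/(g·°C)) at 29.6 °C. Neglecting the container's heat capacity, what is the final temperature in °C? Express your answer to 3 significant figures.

T_f = 37.4 °C

Σ mᵢcᵢ(T − Tᵢ) = 0  ⇒  T = Σ mᵢcᵢTᵢ / Σ mᵢcᵢ
Σ mᵢcᵢ = 85.6×1.7 + 149.5×0.227 + 490.3×2.49 = 1400.3035
Σ mᵢcᵢTᵢ = 145.52×94.8 + 33.9365×73.4 + 1220.847×29.6 = 52423
T = 52423 / 1400.3035 = 37.44 °C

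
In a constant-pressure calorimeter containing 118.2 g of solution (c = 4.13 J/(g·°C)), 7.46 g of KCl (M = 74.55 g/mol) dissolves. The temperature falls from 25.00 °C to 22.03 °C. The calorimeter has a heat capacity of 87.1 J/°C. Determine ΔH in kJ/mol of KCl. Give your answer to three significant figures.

|ΔT| = |22.03 − 25.00| = 2.97 °C
|q_surr| = (118.2 × 4.13 + 87.1) × 2.97 = 575.266 × 2.97 = 1709 J
n(KCl) = 7.46 / 74.55 = 0.1001 mol
Temperature fell, so q_rxn = +|q_surr| = 1.709 kJ
ΔH = q_rxn / n = 17.07 kJ/mol

ΔH = 17.1 kJ/mol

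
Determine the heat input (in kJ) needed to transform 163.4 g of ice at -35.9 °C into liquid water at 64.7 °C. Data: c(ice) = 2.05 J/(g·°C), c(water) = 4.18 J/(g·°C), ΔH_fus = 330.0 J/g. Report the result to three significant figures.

q = 110 kJ

q1 (heat ice -35.9→0.0 °C): 163.4 × 2.05 × 35.9 = 12025 J
q2 (melt at 0 °C): 163.4 × 330.0 = 53922 J
q3 (heat water 0.0→64.7 °C): 163.4 × 4.18 × 64.7 = 44191 J
Total: 12025 + 53922 + 44191 = 110138 J = 110 kJ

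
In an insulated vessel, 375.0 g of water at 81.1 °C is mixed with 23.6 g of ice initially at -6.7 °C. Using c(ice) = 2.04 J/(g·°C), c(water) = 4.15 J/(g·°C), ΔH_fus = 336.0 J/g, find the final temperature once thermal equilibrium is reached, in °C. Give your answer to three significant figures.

T_f = 71.3 °C

Heat to bring ice to 0 °C and melt it: q₁ = 23.6×2.04×6.7 + 23.6×336.0 = 8252.2 J
Heat the water can supply cooling to 0 °C: 375.0×4.15×81.1 = 126212 J > q₁, so all ice melts.
Energy balance: 375.0×4.15×(81.1 − T) = 8252.2 + 23.6×4.15×(T − 0)
1556.25(81.1 − T) = 8252.2 + 97.94 T
126212 − 8252.2 = 1654.19 T
T = 117959.8 / 1654.19 = 71.31 °C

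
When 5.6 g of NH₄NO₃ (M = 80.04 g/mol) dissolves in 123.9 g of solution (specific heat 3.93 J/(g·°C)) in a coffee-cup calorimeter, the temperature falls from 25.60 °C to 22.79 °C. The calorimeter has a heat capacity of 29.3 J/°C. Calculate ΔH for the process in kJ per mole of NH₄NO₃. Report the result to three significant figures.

ΔH = 20.7 kJ/mol

|ΔT| = |22.79 − 25.60| = 2.81 °C
|q_surr| = (123.9 × 3.93 + 29.3) × 2.81 = 516.227 × 2.81 = 1451 J
n(NH₄NO₃) = 5.6 / 80.04 = 0.06997 mol
Temperature fell, so q_rxn = +|q_surr| = 1.451 kJ
ΔH = q_rxn / n = 20.74 kJ/mol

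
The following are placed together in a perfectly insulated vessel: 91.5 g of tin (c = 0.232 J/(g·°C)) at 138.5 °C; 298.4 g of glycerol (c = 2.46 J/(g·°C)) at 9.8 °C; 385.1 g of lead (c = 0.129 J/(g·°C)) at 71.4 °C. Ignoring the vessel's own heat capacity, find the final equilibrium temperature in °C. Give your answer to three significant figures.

T_f = 17.0 °C

Σ mᵢcᵢ(T − Tᵢ) = 0  ⇒  T = Σ mᵢcᵢTᵢ / Σ mᵢcᵢ
Σ mᵢcᵢ = 91.5×0.232 + 298.4×2.46 + 385.1×0.129 = 804.9699
Σ mᵢcᵢTᵢ = 21.228×138.5 + 734.064×9.8 + 49.6779×71.4 = 13681
T = 13681 / 804.9699 = 17.00 °C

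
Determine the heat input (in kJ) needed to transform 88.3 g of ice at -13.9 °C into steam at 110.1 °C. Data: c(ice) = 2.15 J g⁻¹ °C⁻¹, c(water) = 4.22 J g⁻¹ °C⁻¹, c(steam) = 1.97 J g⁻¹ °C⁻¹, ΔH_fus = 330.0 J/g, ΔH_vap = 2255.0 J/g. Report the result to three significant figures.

q1 (heat ice -13.9→0.0 °C): 88.3 × 2.15 × 13.9 = 2639 J
q2 (melt at 0 °C): 88.3 × 330.0 = 29139 J
q3 (heat water 0.0→100.0 °C): 88.3 × 4.22 × 100.0 = 37263 J
q4 (vaporize at 100 °C): 88.3 × 2255.0 = 199117 J
q5 (heat steam 100.0→110.1 °C): 88.3 × 1.97 × 10.1 = 1757 J
Total: 2639 + 29139 + 37263 + 199117 + 1757 = 269915 J = 270 kJ

q = 270 kJ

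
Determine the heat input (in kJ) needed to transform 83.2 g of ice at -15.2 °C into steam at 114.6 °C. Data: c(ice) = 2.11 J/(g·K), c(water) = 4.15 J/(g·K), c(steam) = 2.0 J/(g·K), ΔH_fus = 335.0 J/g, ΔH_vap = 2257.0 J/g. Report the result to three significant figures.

q = 255 kJ

q1 (heat ice -15.2→0.0 °C): 83.2 × 2.11 × 15.2 = 2668 J
q2 (melt at 0 °C): 83.2 × 335.0 = 27872 J
q3 (heat water 0.0→100.0 °C): 83.2 × 4.15 × 100.0 = 34528 J
q4 (vaporize at 100 °C): 83.2 × 2257.0 = 187782 J
q5 (heat steam 100.0→114.6 °C): 83.2 × 2.0 × 14.6 = 2429 J
Total: 2668 + 27872 + 34528 + 187782 + 2429 = 255279 J = 255 kJ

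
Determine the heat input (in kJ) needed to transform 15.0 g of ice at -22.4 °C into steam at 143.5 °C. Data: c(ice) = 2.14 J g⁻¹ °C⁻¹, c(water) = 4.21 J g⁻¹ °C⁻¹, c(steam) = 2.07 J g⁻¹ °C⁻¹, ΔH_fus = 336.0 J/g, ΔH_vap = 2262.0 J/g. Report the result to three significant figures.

q1 (heat ice -22.4→0.0 °C): 15.0 × 2.14 × 22.4 = 719 J
q2 (melt at 0 °C): 15.0 × 336.0 = 5040 J
q3 (heat water 0.0→100.0 °C): 15.0 × 4.21 × 100.0 = 6315 J
q4 (vaporize at 100 °C): 15.0 × 2262.0 = 33930 J
q5 (heat steam 100.0→143.5 °C): 15.0 × 2.07 × 43.5 = 1351 J
Total: 719 + 5040 + 6315 + 33930 + 1351 = 47355 J = 47.4 kJ

q = 47.4 kJ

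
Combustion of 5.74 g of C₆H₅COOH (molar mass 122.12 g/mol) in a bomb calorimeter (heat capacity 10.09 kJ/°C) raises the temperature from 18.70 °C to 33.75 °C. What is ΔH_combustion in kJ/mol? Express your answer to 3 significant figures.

ΔT = 33.75 − 18.70 = 15.05 °C
q_cal = C_cal × ΔT = 10.09 × 15.05 = 151.8545 kJ
n = 5.74 / 122.12 = 0.04700 mol
q_rxn = −q_cal = -151.8545 kJ
ΔH = -151.8545 / 0.04700 = -3231 kJ/mol

ΔH = -3230 kJ/mol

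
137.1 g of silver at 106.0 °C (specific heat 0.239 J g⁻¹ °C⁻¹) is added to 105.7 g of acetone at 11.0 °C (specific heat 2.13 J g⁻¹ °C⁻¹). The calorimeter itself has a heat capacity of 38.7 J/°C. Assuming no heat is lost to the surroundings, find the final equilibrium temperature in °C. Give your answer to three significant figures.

T_f = 21.5 °C

Heat lost by silver = heat gained by acetone + calorimeter.
(137.1)(0.239)(106.0 − T) = [(105.7)(2.13) + 38.7](T − 11.0)
32.7669 (106.0 − T) = 263.841 (T − 11.0)
3473.3 − 32.7669 T = 263.841 T − 2902.3
6375.6 = 296.6079 T
T = 21.50 °C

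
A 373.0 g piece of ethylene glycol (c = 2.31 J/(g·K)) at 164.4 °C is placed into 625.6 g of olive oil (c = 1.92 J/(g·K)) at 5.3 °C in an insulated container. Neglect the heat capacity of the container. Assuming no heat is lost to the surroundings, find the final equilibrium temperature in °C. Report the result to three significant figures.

Heat lost by ethylene glycol = heat gained by olive oil.
(373.0)(2.31)(164.4 − T) = (625.6)(1.92)(T − 5.3)
861.63 (164.4 − T) = 1201.152 (T − 5.3)
141650 − 861.63 T = 1201.152 T − 6366.1
148016.1 = 2062.782 T
T = 71.76 °C

T_f = 71.8 °C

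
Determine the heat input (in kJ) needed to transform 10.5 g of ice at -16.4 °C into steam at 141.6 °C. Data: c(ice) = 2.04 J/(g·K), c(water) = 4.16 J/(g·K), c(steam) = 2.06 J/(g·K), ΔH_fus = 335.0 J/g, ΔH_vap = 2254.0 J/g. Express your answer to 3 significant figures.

q = 32.8 kJ

q1 (heat ice -16.4→0.0 °C): 10.5 × 2.04 × 16.4 = 351 J
q2 (melt at 0 °C): 10.5 × 335.0 = 3518 J
q3 (heat water 0.0→100.0 °C): 10.5 × 4.16 × 100.0 = 4368 J
q4 (vaporize at 100 °C): 10.5 × 2254.0 = 23667 J
q5 (heat steam 100.0→141.6 °C): 10.5 × 2.06 × 41.6 = 900 J
Total: 351 + 3518 + 4368 + 23667 + 900 = 32804 J = 32.8 kJ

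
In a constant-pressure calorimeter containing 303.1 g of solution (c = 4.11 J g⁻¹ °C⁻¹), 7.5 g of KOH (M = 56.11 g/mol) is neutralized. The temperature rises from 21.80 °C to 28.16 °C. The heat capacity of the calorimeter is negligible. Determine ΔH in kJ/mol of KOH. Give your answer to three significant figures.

ΔH = -59.3 kJ/mol

|ΔT| = |28.16 − 21.80| = 6.36 °C
|q_surr| = (303.1 × 4.11) × 6.36 = 1245.741 × 6.36 = 7923 J
n(KOH) = 7.5 / 56.11 = 0.1337 mol
Temperature rose, so q_rxn = −|q_surr| = -7.923 kJ
ΔH = q_rxn / n = -59.26 kJ/mol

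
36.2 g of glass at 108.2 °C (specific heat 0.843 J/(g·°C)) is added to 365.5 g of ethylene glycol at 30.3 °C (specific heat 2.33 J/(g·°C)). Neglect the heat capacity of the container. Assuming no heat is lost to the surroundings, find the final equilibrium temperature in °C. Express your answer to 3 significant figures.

Heat lost by glass = heat gained by ethylene glycol.
(36.2)(0.843)(108.2 − T) = (365.5)(2.33)(T − 30.3)
30.5166 (108.2 − T) = 851.615 (T − 30.3)
3301.9 − 30.5166 T = 851.615 T − 25804
29105.9 = 882.1316 T
T = 32.99 °C

T_f = 33.0 °C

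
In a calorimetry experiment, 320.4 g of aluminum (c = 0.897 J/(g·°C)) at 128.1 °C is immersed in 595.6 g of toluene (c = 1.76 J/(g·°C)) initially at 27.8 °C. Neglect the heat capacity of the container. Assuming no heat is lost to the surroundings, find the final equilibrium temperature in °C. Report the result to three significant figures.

Heat lost by aluminum = heat gained by toluene.
(320.4)(0.897)(128.1 − T) = (595.6)(1.76)(T − 27.8)
287.3988 (128.1 − T) = 1048.256 (T − 27.8)
36816 − 287.3988 T = 1048.256 T − 29142
65958 = 1335.6548 T
T = 49.38 °C

T_f = 49.4 °C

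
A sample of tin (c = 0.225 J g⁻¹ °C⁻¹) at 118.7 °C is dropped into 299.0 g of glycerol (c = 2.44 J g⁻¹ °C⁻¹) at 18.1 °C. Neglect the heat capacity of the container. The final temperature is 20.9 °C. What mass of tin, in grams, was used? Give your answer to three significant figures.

q_gained = (299.0 × 2.44) × (20.9 − 18.1) = 2043 J
q_lost = m × 0.225 × (118.7 − 20.9) = 22.005 m
m = 2043 / 22.005 = 92.8 g

m = 92.8 g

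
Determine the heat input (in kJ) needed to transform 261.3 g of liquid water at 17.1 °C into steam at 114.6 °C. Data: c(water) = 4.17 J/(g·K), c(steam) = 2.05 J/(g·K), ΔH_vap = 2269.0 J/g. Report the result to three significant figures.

q = 691 kJ

q1 (heat water 17.1→100.0 °C): 261.3 × 4.17 × 82.9 = 90330 J
q2 (vaporize at 100 °C): 261.3 × 2269.0 = 592890 J
q3 (heat steam 100.0→114.6 °C): 261.3 × 2.05 × 14.6 = 7821 J
Total: 90330 + 592890 + 7821 = 691041 J = 691 kJ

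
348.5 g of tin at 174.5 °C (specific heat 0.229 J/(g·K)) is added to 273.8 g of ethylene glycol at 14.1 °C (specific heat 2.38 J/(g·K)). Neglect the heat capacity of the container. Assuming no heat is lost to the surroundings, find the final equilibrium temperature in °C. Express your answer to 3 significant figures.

T_f = 31.6 °C

Heat lost by tin = heat gained by ethylene glycol.
(348.5)(0.229)(174.5 − T) = (273.8)(2.38)(T − 14.1)
79.8065 (174.5 − T) = 651.644 (T − 14.1)
13926 − 79.8065 T = 651.644 T − 9188.2
23114.2 = 731.4505 T
T = 31.60 °C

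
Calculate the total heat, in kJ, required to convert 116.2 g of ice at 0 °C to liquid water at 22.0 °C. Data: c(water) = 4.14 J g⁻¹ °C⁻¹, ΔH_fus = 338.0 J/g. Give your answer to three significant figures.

q = 49.9 kJ

q1 (melt at 0 °C): 116.2 × 338.0 = 39276 J
q2 (heat water 0.0→22.0 °C): 116.2 × 4.14 × 22.0 = 10583 J
Total: 39276 + 10583 = 49859 J = 49.9 kJ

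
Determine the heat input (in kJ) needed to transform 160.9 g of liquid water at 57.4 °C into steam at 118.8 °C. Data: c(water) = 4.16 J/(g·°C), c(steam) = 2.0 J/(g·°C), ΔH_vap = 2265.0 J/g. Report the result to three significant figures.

q1 (heat water 57.4→100.0 °C): 160.9 × 4.16 × 42.6 = 28514 J
q2 (vaporize at 100 °C): 160.9 × 2265.0 = 364439 J
q3 (heat steam 100.0→118.8 °C): 160.9 × 2.0 × 18.8 = 6050 J
Total: 28514 + 364439 + 6050 = 399003 J = 399 kJ

q = 399 kJ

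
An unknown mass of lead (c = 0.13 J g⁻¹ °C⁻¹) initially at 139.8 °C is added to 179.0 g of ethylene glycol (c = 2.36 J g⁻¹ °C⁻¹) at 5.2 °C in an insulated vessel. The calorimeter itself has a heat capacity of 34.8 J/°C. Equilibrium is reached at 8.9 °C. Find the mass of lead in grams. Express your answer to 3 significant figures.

q_gained = (179.0 × 2.36 + 34.8) × (8.9 − 5.2) = 1692 J
q_lost = m × 0.13 × (139.8 − 8.9) = 17.017 m
m = 1692 / 17.017 = 99.4 g

m = 99.4 g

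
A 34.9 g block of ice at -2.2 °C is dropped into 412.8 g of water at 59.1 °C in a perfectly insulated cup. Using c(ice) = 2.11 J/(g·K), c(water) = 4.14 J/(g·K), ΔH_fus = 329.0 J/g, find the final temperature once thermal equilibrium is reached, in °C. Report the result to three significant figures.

Heat to bring ice to 0 °C and melt it: q₁ = 34.9×2.11×2.2 + 34.9×329.0 = 11644 J
Heat the water can supply cooling to 0 °C: 412.8×4.14×59.1 = 101001 J > q₁, so all ice melts.
Energy balance: 412.8×4.14×(59.1 − T) = 11644 + 34.9×4.14×(T − 0)
1708.992(59.1 − T) = 11644 + 144.486 T
101001 − 11644 = 1853.478 T
T = 89357 / 1853.478 = 48.21 °C

T_f = 48.2 °C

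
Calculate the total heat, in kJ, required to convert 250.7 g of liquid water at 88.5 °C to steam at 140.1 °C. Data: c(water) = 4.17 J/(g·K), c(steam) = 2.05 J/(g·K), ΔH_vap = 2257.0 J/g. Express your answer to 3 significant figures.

q = 598 kJ

q1 (heat water 88.5→100.0 °C): 250.7 × 4.17 × 11.5 = 12022 J
q2 (vaporize at 100 °C): 250.7 × 2257.0 = 565830 J
q3 (heat steam 100.0→140.1 °C): 250.7 × 2.05 × 40.1 = 20609 J
Total: 12022 + 565830 + 20609 = 598461 J = 598 kJ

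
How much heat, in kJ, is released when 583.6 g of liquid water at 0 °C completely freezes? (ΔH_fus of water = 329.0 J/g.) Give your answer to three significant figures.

q = m × ΔH_fus = 583.6 × 329.0 = 192000 J = 192 kJ

q = 192 kJ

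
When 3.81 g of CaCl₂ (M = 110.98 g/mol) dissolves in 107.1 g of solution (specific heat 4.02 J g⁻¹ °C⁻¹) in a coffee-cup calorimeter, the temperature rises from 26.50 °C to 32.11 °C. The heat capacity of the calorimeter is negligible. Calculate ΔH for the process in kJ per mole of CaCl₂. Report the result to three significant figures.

ΔH = -70.4 kJ/mol

|ΔT| = |32.11 − 26.50| = 5.61 °C
|q_surr| = (107.1 × 4.02) × 5.61 = 430.542 × 5.61 = 2415.3 J
n(CaCl₂) = 3.81 / 110.98 = 0.034331 mol
Temperature rose, so q_rxn = −|q_surr| = -2.4153 kJ
ΔH = q_rxn / n = -70.35 kJ/mol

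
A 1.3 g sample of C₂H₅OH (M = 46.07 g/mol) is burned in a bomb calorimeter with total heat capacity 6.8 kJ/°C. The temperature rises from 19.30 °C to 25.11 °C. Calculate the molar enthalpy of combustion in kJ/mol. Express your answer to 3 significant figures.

ΔT = 25.11 − 19.30 = 5.81 °C
q_cal = C_cal × ΔT = 6.8 × 5.81 = 39.508 kJ
n = 1.3 / 46.07 = 0.02822 mol
q_rxn = −q_cal = -39.508 kJ
ΔH = -39.508 / 0.02822 = -1400 kJ/mol

ΔH = -1400 kJ/mol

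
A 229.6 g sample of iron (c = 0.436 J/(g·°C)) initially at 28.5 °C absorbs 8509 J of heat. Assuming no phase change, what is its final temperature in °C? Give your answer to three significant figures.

T_f = 114 °C

ΔT = q / (m c) = 8509 / (229.6 × 0.436) = 85.00 °C
T_f = 28.5 + 85.00 = 113.50 °C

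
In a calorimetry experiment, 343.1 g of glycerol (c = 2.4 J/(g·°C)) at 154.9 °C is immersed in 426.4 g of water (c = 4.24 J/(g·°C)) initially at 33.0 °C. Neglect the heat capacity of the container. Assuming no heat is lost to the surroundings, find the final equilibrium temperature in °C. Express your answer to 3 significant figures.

Heat lost by glycerol = heat gained by water.
(343.1)(2.4)(154.9 − T) = (426.4)(4.24)(T − 33.0)
823.44 (154.9 − T) = 1807.936 (T − 33.0)
127550 − 823.44 T = 1807.936 T − 59662
187212 = 2631.376 T
T = 71.146 °C

T_f = 71.1 °C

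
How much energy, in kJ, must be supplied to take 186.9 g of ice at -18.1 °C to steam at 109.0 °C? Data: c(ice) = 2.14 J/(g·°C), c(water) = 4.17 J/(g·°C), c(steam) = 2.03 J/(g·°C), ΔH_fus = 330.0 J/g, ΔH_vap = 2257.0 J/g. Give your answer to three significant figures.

q1 (heat ice -18.1→0.0 °C): 186.9 × 2.14 × 18.1 = 7239 J
q2 (melt at 0 °C): 186.9 × 330.0 = 61677 J
q3 (heat water 0.0→100.0 °C): 186.9 × 4.17 × 100.0 = 77937 J
q4 (vaporize at 100 °C): 186.9 × 2257.0 = 421833 J
q5 (heat steam 100.0→109.0 °C): 186.9 × 2.03 × 9.0 = 3415 J
Total: 7239 + 61677 + 77937 + 421833 + 3415 = 572101 J = 572 kJ

q = 572 kJ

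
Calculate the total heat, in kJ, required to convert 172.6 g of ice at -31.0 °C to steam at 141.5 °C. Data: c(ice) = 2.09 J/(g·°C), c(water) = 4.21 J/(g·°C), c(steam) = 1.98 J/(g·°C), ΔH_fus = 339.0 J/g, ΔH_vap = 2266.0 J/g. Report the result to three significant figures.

q1 (heat ice -31.0→0.0 °C): 172.6 × 2.09 × 31.0 = 11183 J
q2 (melt at 0 °C): 172.6 × 339.0 = 58511 J
q3 (heat water 0.0→100.0 °C): 172.6 × 4.21 × 100.0 = 72665 J
q4 (vaporize at 100 °C): 172.6 × 2266.0 = 391112 J
q5 (heat steam 100.0→141.5 °C): 172.6 × 1.98 × 41.5 = 14183 J
Total: 11183 + 58511 + 72665 + 391112 + 14183 = 547654 J = 548 kJ

q = 548 kJ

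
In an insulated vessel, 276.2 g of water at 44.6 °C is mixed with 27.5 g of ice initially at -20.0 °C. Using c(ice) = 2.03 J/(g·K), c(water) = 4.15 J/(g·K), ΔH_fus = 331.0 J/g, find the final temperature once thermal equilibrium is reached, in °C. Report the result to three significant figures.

T_f = 32.5 °C

Heat to bring ice to 0 °C and melt it: q₁ = 27.5×2.03×20.0 + 27.5×331.0 = 10219 J
Heat the water can supply cooling to 0 °C: 276.2×4.15×44.6 = 51121.9 J > q₁, so all ice melts.
Energy balance: 276.2×4.15×(44.6 − T) = 10219 + 27.5×4.15×(T − 0)
1146.23(44.6 − T) = 10219 + 114.125 T
51121.9 − 10219 = 1260.355 T
T = 40902.9 / 1260.355 = 32.45 °C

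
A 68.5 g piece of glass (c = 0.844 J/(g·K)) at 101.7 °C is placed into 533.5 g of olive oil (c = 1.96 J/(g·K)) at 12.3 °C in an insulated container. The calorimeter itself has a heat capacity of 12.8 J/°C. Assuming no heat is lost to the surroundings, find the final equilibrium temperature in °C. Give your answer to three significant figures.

Heat lost by glass = heat gained by olive oil + calorimeter.
(68.5)(0.844)(101.7 − T) = [(533.5)(1.96) + 12.8](T − 12.3)
57.814 (101.7 − T) = 1058.46 (T − 12.3)
5879.7 − 57.814 T = 1058.46 T − 13019
18898.7 = 1116.274 T
T = 16.93 °C

T_f = 16.9 °C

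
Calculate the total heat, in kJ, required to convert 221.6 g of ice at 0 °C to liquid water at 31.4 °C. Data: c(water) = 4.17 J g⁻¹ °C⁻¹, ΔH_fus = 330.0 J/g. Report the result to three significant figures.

q1 (melt at 0 °C): 221.6 × 330.0 = 73128 J
q2 (heat water 0.0→31.4 °C): 221.6 × 4.17 × 31.4 = 29016 J
Total: 73128 + 29016 = 102144 J = 102 kJ

q = 102 kJ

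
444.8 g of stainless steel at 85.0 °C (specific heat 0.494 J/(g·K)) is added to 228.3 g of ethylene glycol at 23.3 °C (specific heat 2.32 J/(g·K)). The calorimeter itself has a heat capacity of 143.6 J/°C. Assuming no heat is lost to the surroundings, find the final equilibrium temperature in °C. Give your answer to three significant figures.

Heat lost by stainless steel = heat gained by ethylene glycol + calorimeter.
(444.8)(0.494)(85.0 − T) = [(228.3)(2.32) + 143.6](T − 23.3)
219.7312 (85.0 − T) = 673.256 (T − 23.3)
18677 − 219.7312 T = 673.256 T − 15687
34364 = 892.9872 T
T = 38.48 °C

T_f = 38.5 °C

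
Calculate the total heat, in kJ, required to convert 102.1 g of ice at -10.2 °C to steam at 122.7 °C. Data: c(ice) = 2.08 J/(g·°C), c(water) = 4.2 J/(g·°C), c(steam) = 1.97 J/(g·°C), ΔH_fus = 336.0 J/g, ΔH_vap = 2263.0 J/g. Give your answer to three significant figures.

q1 (heat ice -10.2→0.0 °C): 102.1 × 2.08 × 10.2 = 2166 J
q2 (melt at 0 °C): 102.1 × 336.0 = 34306 J
q3 (heat water 0.0→100.0 °C): 102.1 × 4.2 × 100.0 = 42882 J
q4 (vaporize at 100 °C): 102.1 × 2263.0 = 231052 J
q5 (heat steam 100.0→122.7 °C): 102.1 × 1.97 × 22.7 = 4566 J
Total: 2166 + 34306 + 42882 + 231052 + 4566 = 314972 J = 315 kJ

q = 315 kJ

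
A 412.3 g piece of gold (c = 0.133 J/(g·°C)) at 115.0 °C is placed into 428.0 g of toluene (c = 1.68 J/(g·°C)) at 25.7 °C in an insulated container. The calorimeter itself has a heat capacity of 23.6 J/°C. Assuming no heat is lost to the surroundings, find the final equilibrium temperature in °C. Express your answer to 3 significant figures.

Heat lost by gold = heat gained by toluene + calorimeter.
(412.3)(0.133)(115.0 − T) = [(428.0)(1.68) + 23.6](T − 25.7)
54.8359 (115.0 − T) = 742.64 (T − 25.7)
6306.1 − 54.8359 T = 742.64 T − 19086
25392.1 = 797.4759 T
T = 31.84 °C

T_f = 31.8 °C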